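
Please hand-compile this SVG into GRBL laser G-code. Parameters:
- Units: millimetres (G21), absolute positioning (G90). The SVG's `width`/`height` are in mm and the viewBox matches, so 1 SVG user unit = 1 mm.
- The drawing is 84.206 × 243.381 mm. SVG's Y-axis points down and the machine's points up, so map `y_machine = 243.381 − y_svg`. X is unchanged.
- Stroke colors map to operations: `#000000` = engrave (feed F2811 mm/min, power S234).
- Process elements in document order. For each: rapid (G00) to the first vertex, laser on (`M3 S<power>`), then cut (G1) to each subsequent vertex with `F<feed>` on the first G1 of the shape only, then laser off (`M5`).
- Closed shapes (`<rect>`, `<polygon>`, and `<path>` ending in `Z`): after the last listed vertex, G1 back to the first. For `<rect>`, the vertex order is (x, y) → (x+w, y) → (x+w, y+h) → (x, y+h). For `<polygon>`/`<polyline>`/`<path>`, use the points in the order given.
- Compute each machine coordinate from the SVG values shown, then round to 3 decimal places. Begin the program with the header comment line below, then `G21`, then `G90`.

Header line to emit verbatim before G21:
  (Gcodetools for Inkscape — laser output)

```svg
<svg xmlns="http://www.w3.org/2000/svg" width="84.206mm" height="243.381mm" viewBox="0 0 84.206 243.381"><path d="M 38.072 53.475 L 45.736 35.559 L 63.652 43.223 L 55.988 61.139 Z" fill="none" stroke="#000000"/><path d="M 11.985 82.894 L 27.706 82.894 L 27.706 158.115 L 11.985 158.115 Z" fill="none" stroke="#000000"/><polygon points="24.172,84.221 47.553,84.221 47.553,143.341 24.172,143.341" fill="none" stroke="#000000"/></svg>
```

viewBox `0 0 84.206 243.381` with mm width/height → 1 unit = 1 mm. Flip: y_m = 243.381 − y_svg.

**Shape 1** — `<path>` regular polygon, stroke `#000000` → engrave (S234, F2811). Machine vertices: (38.072,189.906) → (45.736,207.822) → (63.652,200.158) → (55.988,182.242) → (38.072,189.906). Closed: final G1 returns to the first vertex.

**Shape 2** — `<path>` rectangle, stroke `#000000` → engrave (S234, F2811). Machine vertices: (11.985,160.487) → (27.706,160.487) → (27.706,85.266) → (11.985,85.266) → (11.985,160.487). Closed: final G1 returns to the first vertex.

**Shape 3** — `<polygon>` rectangle, stroke `#000000` → engrave (S234, F2811). Machine vertices: (24.172,159.160) → (47.553,159.160) → (47.553,100.040) → (24.172,100.040) → (24.172,159.160). Closed: final G1 returns to the first vertex.

(Gcodetools for Inkscape — laser output)
G21
G90
G00 X38.072 Y189.906
M3 S234
G1 X45.736 Y207.822 F2811
G1 X63.652 Y200.158
G1 X55.988 Y182.242
G1 X38.072 Y189.906
M5
G00 X11.985 Y160.487
M3 S234
G1 X27.706 Y160.487 F2811
G1 X27.706 Y85.266
G1 X11.985 Y85.266
G1 X11.985 Y160.487
M5
G00 X24.172 Y159.160
M3 S234
G1 X47.553 Y159.160 F2811
G1 X47.553 Y100.040
G1 X24.172 Y100.040
G1 X24.172 Y159.160
M5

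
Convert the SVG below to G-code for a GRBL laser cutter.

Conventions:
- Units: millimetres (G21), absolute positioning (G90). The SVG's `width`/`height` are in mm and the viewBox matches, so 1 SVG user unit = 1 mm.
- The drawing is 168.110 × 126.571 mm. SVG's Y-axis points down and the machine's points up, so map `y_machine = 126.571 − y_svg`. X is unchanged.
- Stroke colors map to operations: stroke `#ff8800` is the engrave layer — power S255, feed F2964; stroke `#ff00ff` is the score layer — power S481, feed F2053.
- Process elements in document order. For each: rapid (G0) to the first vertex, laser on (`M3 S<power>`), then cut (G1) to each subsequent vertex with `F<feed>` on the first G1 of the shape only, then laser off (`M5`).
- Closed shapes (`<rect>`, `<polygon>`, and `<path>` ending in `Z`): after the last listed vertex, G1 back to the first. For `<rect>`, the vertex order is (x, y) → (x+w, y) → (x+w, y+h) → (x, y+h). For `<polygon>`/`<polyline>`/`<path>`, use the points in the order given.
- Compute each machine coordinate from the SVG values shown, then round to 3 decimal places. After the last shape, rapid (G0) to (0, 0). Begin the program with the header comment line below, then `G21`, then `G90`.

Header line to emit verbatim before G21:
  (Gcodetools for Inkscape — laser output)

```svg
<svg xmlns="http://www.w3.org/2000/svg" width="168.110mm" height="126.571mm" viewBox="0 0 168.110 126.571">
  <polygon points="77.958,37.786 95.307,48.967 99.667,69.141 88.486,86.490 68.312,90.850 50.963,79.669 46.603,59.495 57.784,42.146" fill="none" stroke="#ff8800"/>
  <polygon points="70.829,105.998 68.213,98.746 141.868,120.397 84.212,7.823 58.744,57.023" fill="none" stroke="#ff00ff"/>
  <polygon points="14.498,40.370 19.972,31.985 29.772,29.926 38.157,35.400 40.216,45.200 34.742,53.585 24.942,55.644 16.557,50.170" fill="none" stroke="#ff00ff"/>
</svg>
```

(Gcodetools for Inkscape — laser output)
G21
G90
G0 X77.958 Y88.785
M3 S255
G1 X95.307 Y77.604 F2964
G1 X99.667 Y57.430
G1 X88.486 Y40.081
G1 X68.312 Y35.721
G1 X50.963 Y46.902
G1 X46.603 Y67.076
G1 X57.784 Y84.425
G1 X77.958 Y88.785
M5
G0 X70.829 Y20.573
M3 S481
G1 X68.213 Y27.825 F2053
G1 X141.868 Y6.174
G1 X84.212 Y118.748
G1 X58.744 Y69.548
G1 X70.829 Y20.573
M5
G0 X14.498 Y86.201
M3 S481
G1 X19.972 Y94.586 F2053
G1 X29.772 Y96.645
G1 X38.157 Y91.171
G1 X40.216 Y81.371
G1 X34.742 Y72.986
G1 X24.942 Y70.927
G1 X16.557 Y76.401
G1 X14.498 Y86.201
M5
G0 X0.000 Y0.000

Since the viewBox matches the mm dimensions, user units are millimetres directly. The only transform is the Y-flip y_m = 126.571 − y_svg.

Shape 1 is a regular polygon drawn with `<polygon>`. Its stroke #ff8800 means engrave at S255, F2964. After flipping Y the toolpath is (77.958,88.785) → (95.307,77.604) → (99.667,57.430) → (88.486,40.081) → (68.312,35.721) → (50.963,46.902) → (46.603,67.076) → (57.784,84.425) → (77.958,88.785), returning to the start.

Shape 2 is a closed polygon drawn with `<polygon>`. Its stroke #ff00ff means score at S481, F2053. After flipping Y the toolpath is (70.829,20.573) → (68.213,27.825) → (141.868,6.174) → (84.212,118.748) → (58.744,69.548) → (70.829,20.573), returning to the start.

Shape 3 is a regular polygon drawn with `<polygon>`. Its stroke #ff00ff means score at S481, F2053. After flipping Y the toolpath is (14.498,86.201) → (19.972,94.586) → (29.772,96.645) → (38.157,91.171) → (40.216,81.371) → (34.742,72.986) → (24.942,70.927) → (16.557,76.401) → (14.498,86.201), returning to the start.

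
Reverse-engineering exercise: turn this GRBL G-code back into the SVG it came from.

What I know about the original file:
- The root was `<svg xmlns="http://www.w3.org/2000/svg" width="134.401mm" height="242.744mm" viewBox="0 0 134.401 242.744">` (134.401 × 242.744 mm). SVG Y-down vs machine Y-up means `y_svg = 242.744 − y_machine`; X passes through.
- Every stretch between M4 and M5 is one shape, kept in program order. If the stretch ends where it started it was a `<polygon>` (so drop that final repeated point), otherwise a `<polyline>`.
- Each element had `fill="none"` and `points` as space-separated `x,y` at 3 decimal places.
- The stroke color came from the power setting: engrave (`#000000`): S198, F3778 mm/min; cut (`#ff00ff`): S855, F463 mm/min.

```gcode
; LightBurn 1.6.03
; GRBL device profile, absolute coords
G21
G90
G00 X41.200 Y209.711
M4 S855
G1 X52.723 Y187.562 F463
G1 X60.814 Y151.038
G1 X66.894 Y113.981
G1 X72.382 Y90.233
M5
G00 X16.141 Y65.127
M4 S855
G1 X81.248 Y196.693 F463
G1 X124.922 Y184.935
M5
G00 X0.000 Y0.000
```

y_svg = 242.744 − y_m. Every run uses S855, so all elements get stroke `#ff00ff` (cut).

[1] open run; points: 41.200,33.033 52.723,55.182 60.814,91.706 66.894,128.763 72.382,152.511

[2] open run; points: 16.141,177.617 81.248,46.051 124.922,57.809

<svg xmlns="http://www.w3.org/2000/svg" width="134.401mm" height="242.744mm" viewBox="0 0 134.401 242.744">
  <polyline points="41.200,33.033 52.723,55.182 60.814,91.706 66.894,128.763 72.382,152.511" fill="none" stroke="#ff00ff"/>
  <polyline points="16.141,177.617 81.248,46.051 124.922,57.809" fill="none" stroke="#ff00ff"/>
</svg>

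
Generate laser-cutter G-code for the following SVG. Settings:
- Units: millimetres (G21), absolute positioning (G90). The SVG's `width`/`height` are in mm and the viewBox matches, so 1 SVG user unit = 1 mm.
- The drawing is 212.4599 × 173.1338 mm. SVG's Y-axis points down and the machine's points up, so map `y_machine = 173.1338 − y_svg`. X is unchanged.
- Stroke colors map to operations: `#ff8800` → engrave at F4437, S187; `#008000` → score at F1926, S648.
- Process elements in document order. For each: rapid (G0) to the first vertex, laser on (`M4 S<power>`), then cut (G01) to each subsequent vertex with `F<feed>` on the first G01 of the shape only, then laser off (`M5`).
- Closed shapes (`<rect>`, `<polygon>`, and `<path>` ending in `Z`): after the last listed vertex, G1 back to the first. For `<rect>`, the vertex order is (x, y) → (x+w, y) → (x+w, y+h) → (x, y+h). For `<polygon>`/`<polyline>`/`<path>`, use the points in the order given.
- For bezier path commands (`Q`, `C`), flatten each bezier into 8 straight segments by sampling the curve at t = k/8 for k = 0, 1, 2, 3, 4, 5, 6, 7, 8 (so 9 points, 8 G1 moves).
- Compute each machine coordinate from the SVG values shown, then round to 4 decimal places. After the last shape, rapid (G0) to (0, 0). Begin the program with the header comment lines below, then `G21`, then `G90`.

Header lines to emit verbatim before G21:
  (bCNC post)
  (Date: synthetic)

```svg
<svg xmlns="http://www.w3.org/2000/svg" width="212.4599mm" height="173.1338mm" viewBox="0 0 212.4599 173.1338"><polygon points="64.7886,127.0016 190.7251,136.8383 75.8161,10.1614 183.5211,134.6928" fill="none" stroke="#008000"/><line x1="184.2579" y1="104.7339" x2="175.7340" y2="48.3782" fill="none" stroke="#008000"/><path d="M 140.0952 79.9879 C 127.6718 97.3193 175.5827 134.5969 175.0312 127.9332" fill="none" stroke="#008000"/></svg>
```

(bCNC post)
(Date: synthetic)
G21
G90
G0 X64.7886 Y46.1322
M4 S648
G01 X190.7251 Y36.2955 F1926
G01 X75.8161 Y162.9724
G01 X183.5211 Y38.4410
G01 X64.7886 Y46.1322
M5
G0 X184.2579 Y68.3999
M4 S648
G01 X175.7340 Y124.7556 F1926
M5
G0 X140.0952 Y93.1459
M4 S648
G01 X138.0521 Y85.8364 F1926
G01 X140.3904 Y77.4057
G01 X145.8351 Y68.6023
G01 X153.1112 Y60.1751
G01 X160.9439 Y52.8726
G01 X168.0581 Y47.4436
G01 X173.1788 Y44.6367
G01 X175.0312 Y45.2006
M5
G0 X0.0000 Y0.0000

Since the viewBox matches the mm dimensions, user units are millimetres directly. The only transform is the Y-flip y_m = 173.1338 − y_svg.

Shape 1 is a closed polygon drawn with `<polygon>`. Its stroke #008000 means score at S648, F1926. After flipping Y the toolpath is (64.7886,46.1322) → (190.7251,36.2955) → (75.8161,162.9724) → (183.5211,38.4410) → (64.7886,46.1322), returning to the start.

Shape 2 is a line segment drawn with `<line>`. Its stroke #008000 means score at S648, F1926. After flipping Y the toolpath is (184.2579,68.3999) → (175.7340,124.7556).

Shape 3 is a cubic bezier drawn with `<path>`. Its stroke #008000 means score at S648, F1926. After flipping Y the toolpath is (140.0952,93.1459) → (138.0521,85.8364) → (140.3904,77.4057) → (145.8351,68.6023) → (153.1112,60.1751) → (160.9439,52.8726) → (168.0581,47.4436) → (173.1788,44.6367) → (175.0312,45.2006).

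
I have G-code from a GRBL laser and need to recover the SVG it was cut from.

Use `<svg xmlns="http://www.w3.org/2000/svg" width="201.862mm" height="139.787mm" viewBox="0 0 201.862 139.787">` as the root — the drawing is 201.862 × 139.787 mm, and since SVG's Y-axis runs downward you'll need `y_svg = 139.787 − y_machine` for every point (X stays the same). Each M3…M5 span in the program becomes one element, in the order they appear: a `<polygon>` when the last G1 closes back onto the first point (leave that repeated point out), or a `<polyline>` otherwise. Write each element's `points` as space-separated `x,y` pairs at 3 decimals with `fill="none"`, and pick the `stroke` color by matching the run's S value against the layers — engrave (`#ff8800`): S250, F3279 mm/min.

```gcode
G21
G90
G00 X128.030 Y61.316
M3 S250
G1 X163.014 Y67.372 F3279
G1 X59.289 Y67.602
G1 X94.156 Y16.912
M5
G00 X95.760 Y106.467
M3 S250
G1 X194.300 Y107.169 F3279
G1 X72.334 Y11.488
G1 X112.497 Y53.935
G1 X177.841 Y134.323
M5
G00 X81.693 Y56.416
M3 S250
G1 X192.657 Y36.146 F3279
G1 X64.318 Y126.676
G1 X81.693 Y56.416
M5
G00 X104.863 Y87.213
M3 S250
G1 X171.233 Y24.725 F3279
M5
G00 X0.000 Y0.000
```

Machine Y-up, SVG Y-down with viewBox height 139.787, so y_svg = 139.787 − y_machine; X carries over. Every run uses S250, so all elements get stroke `#ff8800` (engrave).

Run 1: The run is open, so emit a `<polyline>` with points (Y-flipped): 128.030,78.471 163.014,72.415 59.289,72.185 94.156,122.875.

Run 2: The run is open, so emit a `<polyline>` with points (Y-flipped): 95.760,33.320 194.300,32.618 72.334,128.299 112.497,85.852 177.841,5.464.

Run 3: The run returns to its start, so emit a `<polygon>` with points (Y-flipped): 81.693,83.371 192.657,103.641 64.318,13.111.

Run 4: The run is open, so emit a `<polyline>` with points (Y-flipped): 104.863,52.574 171.233,115.062.

<svg xmlns="http://www.w3.org/2000/svg" width="201.862mm" height="139.787mm" viewBox="0 0 201.862 139.787">
  <polyline points="128.030,78.471 163.014,72.415 59.289,72.185 94.156,122.875" fill="none" stroke="#ff8800"/>
  <polyline points="95.760,33.320 194.300,32.618 72.334,128.299 112.497,85.852 177.841,5.464" fill="none" stroke="#ff8800"/>
  <polygon points="81.693,83.371 192.657,103.641 64.318,13.111" fill="none" stroke="#ff8800"/>
  <polyline points="104.863,52.574 171.233,115.062" fill="none" stroke="#ff8800"/>
</svg>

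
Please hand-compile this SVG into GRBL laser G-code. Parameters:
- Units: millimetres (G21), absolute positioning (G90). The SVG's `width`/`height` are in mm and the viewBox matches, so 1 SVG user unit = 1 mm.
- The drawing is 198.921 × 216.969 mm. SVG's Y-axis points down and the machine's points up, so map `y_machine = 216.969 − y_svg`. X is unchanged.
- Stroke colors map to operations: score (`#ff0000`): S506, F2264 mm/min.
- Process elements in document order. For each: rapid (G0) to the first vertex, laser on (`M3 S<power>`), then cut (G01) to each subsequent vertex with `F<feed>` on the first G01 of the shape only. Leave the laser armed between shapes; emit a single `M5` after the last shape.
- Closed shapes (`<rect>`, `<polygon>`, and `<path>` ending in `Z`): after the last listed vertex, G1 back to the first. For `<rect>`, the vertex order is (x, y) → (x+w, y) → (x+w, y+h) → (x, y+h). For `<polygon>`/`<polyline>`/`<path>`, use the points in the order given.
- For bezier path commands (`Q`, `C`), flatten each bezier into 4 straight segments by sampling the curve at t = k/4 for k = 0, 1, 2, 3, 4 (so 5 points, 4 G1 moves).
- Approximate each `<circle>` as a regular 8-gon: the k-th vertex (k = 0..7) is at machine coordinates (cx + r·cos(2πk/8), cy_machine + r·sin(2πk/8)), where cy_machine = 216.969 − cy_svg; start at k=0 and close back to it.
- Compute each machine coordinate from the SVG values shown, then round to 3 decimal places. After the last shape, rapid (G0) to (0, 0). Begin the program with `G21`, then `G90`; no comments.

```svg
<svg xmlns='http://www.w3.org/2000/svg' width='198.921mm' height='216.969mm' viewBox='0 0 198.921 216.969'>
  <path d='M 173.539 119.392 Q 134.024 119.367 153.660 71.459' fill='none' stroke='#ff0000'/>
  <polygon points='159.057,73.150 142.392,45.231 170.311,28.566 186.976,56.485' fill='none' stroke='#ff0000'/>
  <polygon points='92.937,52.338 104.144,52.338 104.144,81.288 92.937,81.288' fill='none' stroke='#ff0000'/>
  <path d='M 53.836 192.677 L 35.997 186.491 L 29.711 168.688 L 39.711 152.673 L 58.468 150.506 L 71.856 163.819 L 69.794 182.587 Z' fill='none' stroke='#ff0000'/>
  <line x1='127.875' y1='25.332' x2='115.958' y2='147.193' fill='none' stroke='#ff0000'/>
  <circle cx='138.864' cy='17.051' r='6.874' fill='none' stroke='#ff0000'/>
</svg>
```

viewBox `0 0 198.921 216.969` with mm width/height → 1 unit = 1 mm. Flip: y_m = 216.969 − y_svg.

**Shape 1** — `<path>` quadratic bezier, stroke `#ff0000` → score (S506, F2264). Control points (SVG): P0=(173.539,119.392), P1=(134.024,119.367), P2=(153.660,71.459); sampled at t=k/4. Machine vertices: (173.539,97.577) → (157.478,100.582) → (148.812,109.573) → (147.539,124.549) → (153.660,145.510). Open path.

**Shape 2** — `<polygon>` regular polygon, stroke `#ff0000` → score (S506, F2264). Machine vertices: (159.057,143.819) → (142.392,171.738) → (170.311,188.403) → (186.976,160.484) → (159.057,143.819). Closed: final G1 returns to the first vertex.

**Shape 3** — `<polygon>` rectangle, stroke `#ff0000` → score (S506, F2264). Machine vertices: (92.937,164.631) → (104.144,164.631) → (104.144,135.681) → (92.937,135.681) → (92.937,164.631). Closed: final G1 returns to the first vertex.

**Shape 4** — `<path>` regular polygon, stroke `#ff0000` → score (S506, F2264). Machine vertices: (53.836,24.292) → (35.997,30.478) → (29.711,48.281) → (39.711,64.296) → (58.468,66.463) → (71.856,53.150) → (69.794,34.382) → (53.836,24.292). Closed: final G1 returns to the first vertex.

**Shape 5** — `<line>` line segment, stroke `#ff0000` → score (S506, F2264). Machine vertices: (127.875,191.637) → (115.958,69.776). Open path.

**Shape 6** — `<circle>` circle, stroke `#ff0000` → score (S506, F2264). Machine vertices: (145.738,199.918) → (143.725,204.779) → (138.864,206.792) → (134.003,204.779) → (131.990,199.918) → (134.003,195.057) → (138.864,193.044) → (143.725,195.057) → (145.738,199.918). Closed: final G1 returns to the first vertex.

G21
G90
G0 X173.539 Y97.577
M3 S506
G01 X157.478 Y100.582 F2264
G01 X148.812 Y109.573
G01 X147.539 Y124.549
G01 X153.660 Y145.510
G0 X159.057 Y143.819
M3 S506
G01 X142.392 Y171.738 F2264
G01 X170.311 Y188.403
G01 X186.976 Y160.484
G01 X159.057 Y143.819
G0 X92.937 Y164.631
M3 S506
G01 X104.144 Y164.631 F2264
G01 X104.144 Y135.681
G01 X92.937 Y135.681
G01 X92.937 Y164.631
G0 X53.836 Y24.292
M3 S506
G01 X35.997 Y30.478 F2264
G01 X29.711 Y48.281
G01 X39.711 Y64.296
G01 X58.468 Y66.463
G01 X71.856 Y53.150
G01 X69.794 Y34.382
G01 X53.836 Y24.292
G0 X127.875 Y191.637
M3 S506
G01 X115.958 Y69.776 F2264
G0 X145.738 Y199.918
M3 S506
G01 X143.725 Y204.779 F2264
G01 X138.864 Y206.792
G01 X134.003 Y204.779
G01 X131.990 Y199.918
G01 X134.003 Y195.057
G01 X138.864 Y193.044
G01 X143.725 Y195.057
G01 X145.738 Y199.918
M5
G0 X0.000 Y0.000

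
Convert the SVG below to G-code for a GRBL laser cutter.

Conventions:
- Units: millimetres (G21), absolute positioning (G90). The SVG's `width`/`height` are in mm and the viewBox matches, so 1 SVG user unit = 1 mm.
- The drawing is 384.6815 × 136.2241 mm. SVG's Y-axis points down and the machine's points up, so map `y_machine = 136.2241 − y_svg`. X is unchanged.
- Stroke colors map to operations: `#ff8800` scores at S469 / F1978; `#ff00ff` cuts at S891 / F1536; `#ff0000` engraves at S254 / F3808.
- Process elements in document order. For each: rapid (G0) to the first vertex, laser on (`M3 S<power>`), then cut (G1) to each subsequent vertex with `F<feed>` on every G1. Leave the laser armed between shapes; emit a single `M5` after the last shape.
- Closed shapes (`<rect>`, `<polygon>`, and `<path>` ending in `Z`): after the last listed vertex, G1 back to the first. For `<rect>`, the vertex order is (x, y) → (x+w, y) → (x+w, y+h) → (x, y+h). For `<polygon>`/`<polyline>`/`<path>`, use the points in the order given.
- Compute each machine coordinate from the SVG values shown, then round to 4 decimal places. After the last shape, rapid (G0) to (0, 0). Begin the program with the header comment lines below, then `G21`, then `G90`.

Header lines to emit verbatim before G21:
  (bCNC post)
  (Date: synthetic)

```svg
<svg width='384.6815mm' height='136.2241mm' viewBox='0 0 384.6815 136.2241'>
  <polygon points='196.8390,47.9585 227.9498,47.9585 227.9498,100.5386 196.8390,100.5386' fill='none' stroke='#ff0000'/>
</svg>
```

viewBox `0 0 384.6815 136.2241` with mm width/height → 1 unit = 1 mm. Flip: y_m = 136.2241 − y_svg.

**Shape 1** — `<polygon>` rectangle, stroke `#ff0000` → engrave (S254, F3808). Machine vertices: (196.8390,88.2656) → (227.9498,88.2656) → (227.9498,35.6855) → (196.8390,35.6855) → (196.8390,88.2656). Closed: final G1 returns to the first vertex.

(bCNC post)
(Date: synthetic)
G21
G90
G0 X196.8390 Y88.2656
M3 S254
G1 X227.9498 Y88.2656 F3808
G1 X227.9498 Y35.6855 F3808
G1 X196.8390 Y35.6855 F3808
G1 X196.8390 Y88.2656 F3808
M5
G0 X0.0000 Y0.0000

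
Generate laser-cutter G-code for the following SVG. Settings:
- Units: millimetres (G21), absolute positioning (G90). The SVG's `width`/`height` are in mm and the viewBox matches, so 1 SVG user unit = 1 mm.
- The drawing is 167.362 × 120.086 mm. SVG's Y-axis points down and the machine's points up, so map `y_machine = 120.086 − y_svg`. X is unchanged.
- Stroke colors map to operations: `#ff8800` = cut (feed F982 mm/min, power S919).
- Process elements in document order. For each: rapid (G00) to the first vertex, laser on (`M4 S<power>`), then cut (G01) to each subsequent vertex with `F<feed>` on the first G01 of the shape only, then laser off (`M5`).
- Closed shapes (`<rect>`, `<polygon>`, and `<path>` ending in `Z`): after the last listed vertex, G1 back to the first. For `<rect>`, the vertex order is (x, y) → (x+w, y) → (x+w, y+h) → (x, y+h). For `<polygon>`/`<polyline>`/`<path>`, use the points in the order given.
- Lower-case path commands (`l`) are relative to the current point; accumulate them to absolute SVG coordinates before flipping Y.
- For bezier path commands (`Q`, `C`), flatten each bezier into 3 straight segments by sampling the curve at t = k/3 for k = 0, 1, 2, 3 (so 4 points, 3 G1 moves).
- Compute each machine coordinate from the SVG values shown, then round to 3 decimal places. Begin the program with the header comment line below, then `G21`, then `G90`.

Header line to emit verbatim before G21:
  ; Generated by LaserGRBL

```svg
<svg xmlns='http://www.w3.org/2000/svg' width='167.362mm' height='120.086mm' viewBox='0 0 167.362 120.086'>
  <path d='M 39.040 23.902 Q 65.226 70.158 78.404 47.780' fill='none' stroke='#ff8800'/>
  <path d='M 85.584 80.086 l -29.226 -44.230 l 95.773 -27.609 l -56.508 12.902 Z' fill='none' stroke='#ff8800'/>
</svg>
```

viewBox `0 0 167.362 120.086` with mm width/height → 1 unit = 1 mm. Flip: y_m = 120.086 − y_svg.

**Shape 1** — `<path>` quadratic bezier, stroke `#ff8800` → cut (S919, F982). Control points (SVG): P0=(39.040,23.902), P1=(65.226,70.158), P2=(78.404,47.780); sampled at t=k/3. Machine vertices: (39.040,96.184) → (55.052,72.973) → (68.173,65.013) → (78.404,72.306). Open path.

**Shape 2** — `<path>` closed polygon, stroke `#ff8800` → cut (S919, F982). Machine vertices: (85.584,40.000) → (56.358,84.230) → (152.131,111.839) → (95.623,98.937) → (85.584,40.000). Closed: final G1 returns to the first vertex.

; Generated by LaserGRBL
G21
G90
G00 X39.040 Y96.184
M4 S919
G01 X55.052 Y72.973 F982
G01 X68.173 Y65.013
G01 X78.404 Y72.306
M5
G00 X85.584 Y40.000
M4 S919
G01 X56.358 Y84.230 F982
G01 X152.131 Y111.839
G01 X95.623 Y98.937
G01 X85.584 Y40.000
M5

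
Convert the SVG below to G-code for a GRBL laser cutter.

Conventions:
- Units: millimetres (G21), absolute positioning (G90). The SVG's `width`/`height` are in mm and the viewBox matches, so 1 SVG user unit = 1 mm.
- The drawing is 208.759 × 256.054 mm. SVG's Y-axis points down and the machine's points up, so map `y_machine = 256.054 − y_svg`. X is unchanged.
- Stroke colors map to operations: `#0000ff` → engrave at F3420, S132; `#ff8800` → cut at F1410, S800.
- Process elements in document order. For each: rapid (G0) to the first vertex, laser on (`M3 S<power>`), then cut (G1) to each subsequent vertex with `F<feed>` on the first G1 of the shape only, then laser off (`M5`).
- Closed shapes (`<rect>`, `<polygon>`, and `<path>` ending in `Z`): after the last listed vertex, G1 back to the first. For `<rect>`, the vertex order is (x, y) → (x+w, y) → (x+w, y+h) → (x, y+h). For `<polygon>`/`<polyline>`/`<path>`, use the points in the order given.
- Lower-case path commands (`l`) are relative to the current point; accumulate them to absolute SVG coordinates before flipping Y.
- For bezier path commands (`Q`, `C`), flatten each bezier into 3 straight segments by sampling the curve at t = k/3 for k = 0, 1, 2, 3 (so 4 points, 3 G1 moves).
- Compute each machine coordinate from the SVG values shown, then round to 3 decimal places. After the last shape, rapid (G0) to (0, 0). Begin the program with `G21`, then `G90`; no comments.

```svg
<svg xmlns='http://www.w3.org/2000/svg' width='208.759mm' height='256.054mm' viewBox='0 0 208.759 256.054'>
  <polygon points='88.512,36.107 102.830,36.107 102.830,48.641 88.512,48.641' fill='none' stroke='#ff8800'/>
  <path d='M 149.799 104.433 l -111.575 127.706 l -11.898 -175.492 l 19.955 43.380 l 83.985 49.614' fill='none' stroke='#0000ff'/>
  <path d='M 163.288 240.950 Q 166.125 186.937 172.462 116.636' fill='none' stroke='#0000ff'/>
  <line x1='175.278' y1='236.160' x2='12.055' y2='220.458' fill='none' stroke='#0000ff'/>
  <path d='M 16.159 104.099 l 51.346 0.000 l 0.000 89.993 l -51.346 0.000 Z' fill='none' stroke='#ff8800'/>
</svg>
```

G21
G90
G0 X88.512 Y219.947
M3 S800
G1 X102.830 Y219.947 F1410
G1 X102.830 Y207.413
G1 X88.512 Y207.413
G1 X88.512 Y219.947
M5
G0 X149.799 Y151.621
M3 S132
G1 X38.224 Y23.915 F3420
G1 X26.326 Y199.407
G1 X46.281 Y156.027
G1 X130.266 Y106.413
M5
G0 X163.288 Y15.104
M3 S132
G1 X165.568 Y52.922 F3420
G1 X168.626 Y94.360
G1 X172.462 Y139.418
M5
G0 X175.278 Y19.894
M3 S132
G1 X12.055 Y35.596 F3420
M5
G0 X16.159 Y151.955
M3 S800
G1 X67.505 Y151.955 F1410
G1 X67.505 Y61.962
G1 X16.159 Y61.962
G1 X16.159 Y151.955
M5
G0 X0.000 Y0.000

viewBox `0 0 208.759 256.054` with mm width/height → 1 unit = 1 mm. Flip: y_m = 256.054 − y_svg.

**Shape 1** — `<polygon>` rectangle, stroke `#ff8800` → cut (S800, F1410). Machine vertices: (88.512,219.947) → (102.830,219.947) → (102.830,207.413) → (88.512,207.413) → (88.512,219.947). Closed: final G1 returns to the first vertex.

**Shape 2** — `<path>` open polyline, stroke `#0000ff` → engrave (S132, F3420). Machine vertices: (149.799,151.621) → (38.224,23.915) → (26.326,199.407) → (46.281,156.027) → (130.266,106.413). Open path.

**Shape 3** — `<path>` quadratic bezier, stroke `#0000ff` → engrave (S132, F3420). Control points (SVG): P0=(163.288,240.950), P1=(166.125,186.937), P2=(172.462,116.636); sampled at t=k/3. Machine vertices: (163.288,15.104) → (165.568,52.922) → (168.626,94.360) → (172.462,139.418). Open path.

**Shape 4** — `<line>` line segment, stroke `#0000ff` → engrave (S132, F3420). Machine vertices: (175.278,19.894) → (12.055,35.596). Open path.

**Shape 5** — `<path>` rectangle, stroke `#ff8800` → cut (S800, F1410). Machine vertices: (16.159,151.955) → (67.505,151.955) → (67.505,61.962) → (16.159,61.962) → (16.159,151.955). Closed: final G1 returns to the first vertex.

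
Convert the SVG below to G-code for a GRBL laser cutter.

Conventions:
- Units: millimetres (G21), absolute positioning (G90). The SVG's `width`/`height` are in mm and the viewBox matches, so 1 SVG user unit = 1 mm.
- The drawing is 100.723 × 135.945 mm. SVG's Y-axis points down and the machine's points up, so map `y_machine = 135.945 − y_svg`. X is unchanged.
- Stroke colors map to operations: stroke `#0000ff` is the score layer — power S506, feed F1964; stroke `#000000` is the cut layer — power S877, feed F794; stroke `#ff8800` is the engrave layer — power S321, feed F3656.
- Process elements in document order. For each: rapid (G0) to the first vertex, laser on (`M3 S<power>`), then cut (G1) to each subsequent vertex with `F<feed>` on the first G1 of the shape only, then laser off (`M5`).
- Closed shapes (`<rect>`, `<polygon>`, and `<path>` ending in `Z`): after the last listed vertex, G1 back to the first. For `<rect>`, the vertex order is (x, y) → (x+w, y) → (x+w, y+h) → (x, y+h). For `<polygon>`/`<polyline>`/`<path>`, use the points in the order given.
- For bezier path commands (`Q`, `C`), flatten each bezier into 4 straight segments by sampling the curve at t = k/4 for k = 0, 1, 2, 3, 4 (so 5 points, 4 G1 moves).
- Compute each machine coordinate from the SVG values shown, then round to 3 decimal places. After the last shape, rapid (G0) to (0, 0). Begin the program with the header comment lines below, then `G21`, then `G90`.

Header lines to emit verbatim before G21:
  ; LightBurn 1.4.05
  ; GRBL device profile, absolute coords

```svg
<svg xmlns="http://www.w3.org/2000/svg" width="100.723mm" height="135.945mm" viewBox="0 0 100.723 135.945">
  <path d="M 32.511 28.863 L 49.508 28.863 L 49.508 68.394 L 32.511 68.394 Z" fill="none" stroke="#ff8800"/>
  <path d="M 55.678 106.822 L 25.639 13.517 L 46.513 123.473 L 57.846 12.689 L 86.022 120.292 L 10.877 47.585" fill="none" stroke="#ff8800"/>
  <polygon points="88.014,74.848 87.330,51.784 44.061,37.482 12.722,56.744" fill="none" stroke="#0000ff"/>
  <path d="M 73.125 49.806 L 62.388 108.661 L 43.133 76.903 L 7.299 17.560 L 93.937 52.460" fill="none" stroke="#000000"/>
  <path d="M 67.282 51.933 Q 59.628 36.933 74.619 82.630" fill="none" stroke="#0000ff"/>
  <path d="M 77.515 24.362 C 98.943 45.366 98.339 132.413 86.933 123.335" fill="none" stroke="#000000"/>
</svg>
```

Since the viewBox matches the mm dimensions, user units are millimetres directly. The only transform is the Y-flip y_m = 135.945 − y_svg.

Shape 1 is a rectangle drawn with `<path>`. Its stroke #ff8800 means engrave at S321, F3656. After flipping Y the toolpath is (32.511,107.082) → (49.508,107.082) → (49.508,67.551) → (32.511,67.551) → (32.511,107.082), returning to the start.

Shape 2 is a open polyline drawn with `<path>`. Its stroke #ff8800 means engrave at S321, F3656. After flipping Y the toolpath is (55.678,29.123) → (25.639,122.428) → (46.513,12.472) → (57.846,123.256) → (86.022,15.653) → (10.877,88.360).

Shape 3 is a closed polygon drawn with `<polygon>`. Its stroke #0000ff means score at S506, F1964. After flipping Y the toolpath is (88.014,61.097) → (87.330,84.161) → (44.061,98.463) → (12.722,79.201) → (88.014,61.097), returning to the start.

Shape 4 is a open polyline drawn with `<path>`. Its stroke #000000 means cut at S877, F794. After flipping Y the toolpath is (73.125,86.139) → (62.388,27.284) → (43.133,59.042) → (7.299,118.385) → (93.937,83.485).

Shape 5 is a quadratic bezier drawn with `<path>`. Its stroke #0000ff means score at S506, F1964. After flipping Y the toolpath is (67.282,84.012) → (64.870,87.718) → (65.289,83.838) → (68.539,72.370) → (74.619,53.315).

Shape 6 is a cubic bezier drawn with `<path>`. Its stroke #000000 means cut at S877, F794. After flipping Y the toolpath is (77.515,111.583) → (89.630,85.981) → (94.537,50.816) → (93.287,21.291) → (86.933,12.610).

; LightBurn 1.4.05
; GRBL device profile, absolute coords
G21
G90
G0 X32.511 Y107.082
M3 S321
G1 X49.508 Y107.082 F3656
G1 X49.508 Y67.551
G1 X32.511 Y67.551
G1 X32.511 Y107.082
M5
G0 X55.678 Y29.123
M3 S321
G1 X25.639 Y122.428 F3656
G1 X46.513 Y12.472
G1 X57.846 Y123.256
G1 X86.022 Y15.653
G1 X10.877 Y88.360
M5
G0 X88.014 Y61.097
M3 S506
G1 X87.330 Y84.161 F1964
G1 X44.061 Y98.463
G1 X12.722 Y79.201
G1 X88.014 Y61.097
M5
G0 X73.125 Y86.139
M3 S877
G1 X62.388 Y27.284 F794
G1 X43.133 Y59.042
G1 X7.299 Y118.385
G1 X93.937 Y83.485
M5
G0 X67.282 Y84.012
M3 S506
G1 X64.870 Y87.718 F1964
G1 X65.289 Y83.838
G1 X68.539 Y72.370
G1 X74.619 Y53.315
M5
G0 X77.515 Y111.583
M3 S877
G1 X89.630 Y85.981 F794
G1 X94.537 Y50.816
G1 X93.287 Y21.291
G1 X86.933 Y12.610
M5
G0 X0.000 Y0.000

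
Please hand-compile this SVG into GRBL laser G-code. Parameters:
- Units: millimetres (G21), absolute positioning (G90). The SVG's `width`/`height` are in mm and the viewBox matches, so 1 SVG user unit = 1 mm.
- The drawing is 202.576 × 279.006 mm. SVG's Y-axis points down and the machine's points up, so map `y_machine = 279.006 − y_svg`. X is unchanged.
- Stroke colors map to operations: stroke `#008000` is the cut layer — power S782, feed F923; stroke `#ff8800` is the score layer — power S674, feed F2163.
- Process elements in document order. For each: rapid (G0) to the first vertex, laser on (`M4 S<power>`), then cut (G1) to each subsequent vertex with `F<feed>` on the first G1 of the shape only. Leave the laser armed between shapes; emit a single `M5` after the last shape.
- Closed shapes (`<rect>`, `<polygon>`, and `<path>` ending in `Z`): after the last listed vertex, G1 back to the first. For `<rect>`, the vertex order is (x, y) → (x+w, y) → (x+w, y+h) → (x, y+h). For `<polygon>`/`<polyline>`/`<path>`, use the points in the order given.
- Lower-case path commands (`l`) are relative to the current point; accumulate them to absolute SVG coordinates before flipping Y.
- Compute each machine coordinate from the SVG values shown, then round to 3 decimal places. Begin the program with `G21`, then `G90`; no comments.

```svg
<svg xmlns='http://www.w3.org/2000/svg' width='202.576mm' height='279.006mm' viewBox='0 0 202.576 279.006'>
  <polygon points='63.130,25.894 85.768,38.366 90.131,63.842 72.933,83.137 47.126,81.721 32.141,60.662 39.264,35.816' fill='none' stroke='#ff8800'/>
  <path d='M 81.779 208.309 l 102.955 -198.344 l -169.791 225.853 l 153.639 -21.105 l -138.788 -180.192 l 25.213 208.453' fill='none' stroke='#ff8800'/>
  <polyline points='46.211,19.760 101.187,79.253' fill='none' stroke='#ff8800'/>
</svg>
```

1 u = 1 mm; y_m = 279.006 − y.

[1] `<polygon>` regular polygon, #ff8800→score S674 F2163: (63.130,253.112) → (85.768,240.640) → (90.131,215.164) → (72.933,195.869) → (47.126,197.285) → (32.141,218.344) → (39.264,243.190) → (63.130,253.112) (closed)

[2] `<path>` open polyline, #ff8800→score S674 F2163: (81.779,70.697) → (184.734,269.041) → (14.943,43.188) → (168.582,64.293) → (29.794,244.485) → (55.007,36.032)

[3] `<polyline>` line segment, #ff8800→score S674 F2163: (46.211,259.246) → (101.187,199.753)

G21
G90
G0 X63.130 Y253.112
M4 S674
G1 X85.768 Y240.640 F2163
G1 X90.131 Y215.164
G1 X72.933 Y195.869
G1 X47.126 Y197.285
G1 X32.141 Y218.344
G1 X39.264 Y243.190
G1 X63.130 Y253.112
G0 X81.779 Y70.697
M4 S674
G1 X184.734 Y269.041 F2163
G1 X14.943 Y43.188
G1 X168.582 Y64.293
G1 X29.794 Y244.485
G1 X55.007 Y36.032
G0 X46.211 Y259.246
M4 S674
G1 X101.187 Y199.753 F2163
M5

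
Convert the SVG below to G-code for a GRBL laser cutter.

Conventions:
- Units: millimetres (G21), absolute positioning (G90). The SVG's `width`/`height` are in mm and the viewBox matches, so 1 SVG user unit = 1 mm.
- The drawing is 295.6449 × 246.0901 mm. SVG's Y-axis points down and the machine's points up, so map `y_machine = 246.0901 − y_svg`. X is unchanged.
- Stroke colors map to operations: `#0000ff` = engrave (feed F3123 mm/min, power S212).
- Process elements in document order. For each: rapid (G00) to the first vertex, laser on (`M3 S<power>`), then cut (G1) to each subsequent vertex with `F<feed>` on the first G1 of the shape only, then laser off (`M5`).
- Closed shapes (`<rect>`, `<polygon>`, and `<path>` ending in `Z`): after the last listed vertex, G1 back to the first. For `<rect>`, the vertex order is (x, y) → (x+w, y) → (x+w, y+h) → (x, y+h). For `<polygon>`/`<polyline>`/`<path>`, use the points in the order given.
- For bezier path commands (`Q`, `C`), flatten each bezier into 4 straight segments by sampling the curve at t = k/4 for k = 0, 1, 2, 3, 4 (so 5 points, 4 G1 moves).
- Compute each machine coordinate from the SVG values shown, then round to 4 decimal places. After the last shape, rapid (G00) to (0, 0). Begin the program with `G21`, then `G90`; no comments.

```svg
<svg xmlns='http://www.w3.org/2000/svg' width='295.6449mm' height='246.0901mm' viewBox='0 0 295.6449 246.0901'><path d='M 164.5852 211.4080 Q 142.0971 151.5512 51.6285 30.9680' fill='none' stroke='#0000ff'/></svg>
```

G21
G90
G00 X164.5852 Y34.6821
M3 S212
G1 X149.0924 Y68.4059 F3123
G1 X125.1020 Y109.7205
G1 X92.6140 Y158.6259
G1 X51.6285 Y215.1221
M5
G00 X0.0000 Y0.0000

viewBox `0 0 295.6449 246.0901` with mm width/height → 1 unit = 1 mm. Flip: y_m = 246.0901 − y_svg.

**Shape 1** — `<path>` quadratic bezier, stroke `#0000ff` → engrave (S212, F3123). Control points (SVG): P0=(164.5852,211.4080), P1=(142.0971,151.5512), P2=(51.6285,30.9680); sampled at t=k/4. Machine vertices: (164.5852,34.6821) → (149.0924,68.4059) → (125.1020,109.7205) → (92.6140,158.6259) → (51.6285,215.1221). Open path.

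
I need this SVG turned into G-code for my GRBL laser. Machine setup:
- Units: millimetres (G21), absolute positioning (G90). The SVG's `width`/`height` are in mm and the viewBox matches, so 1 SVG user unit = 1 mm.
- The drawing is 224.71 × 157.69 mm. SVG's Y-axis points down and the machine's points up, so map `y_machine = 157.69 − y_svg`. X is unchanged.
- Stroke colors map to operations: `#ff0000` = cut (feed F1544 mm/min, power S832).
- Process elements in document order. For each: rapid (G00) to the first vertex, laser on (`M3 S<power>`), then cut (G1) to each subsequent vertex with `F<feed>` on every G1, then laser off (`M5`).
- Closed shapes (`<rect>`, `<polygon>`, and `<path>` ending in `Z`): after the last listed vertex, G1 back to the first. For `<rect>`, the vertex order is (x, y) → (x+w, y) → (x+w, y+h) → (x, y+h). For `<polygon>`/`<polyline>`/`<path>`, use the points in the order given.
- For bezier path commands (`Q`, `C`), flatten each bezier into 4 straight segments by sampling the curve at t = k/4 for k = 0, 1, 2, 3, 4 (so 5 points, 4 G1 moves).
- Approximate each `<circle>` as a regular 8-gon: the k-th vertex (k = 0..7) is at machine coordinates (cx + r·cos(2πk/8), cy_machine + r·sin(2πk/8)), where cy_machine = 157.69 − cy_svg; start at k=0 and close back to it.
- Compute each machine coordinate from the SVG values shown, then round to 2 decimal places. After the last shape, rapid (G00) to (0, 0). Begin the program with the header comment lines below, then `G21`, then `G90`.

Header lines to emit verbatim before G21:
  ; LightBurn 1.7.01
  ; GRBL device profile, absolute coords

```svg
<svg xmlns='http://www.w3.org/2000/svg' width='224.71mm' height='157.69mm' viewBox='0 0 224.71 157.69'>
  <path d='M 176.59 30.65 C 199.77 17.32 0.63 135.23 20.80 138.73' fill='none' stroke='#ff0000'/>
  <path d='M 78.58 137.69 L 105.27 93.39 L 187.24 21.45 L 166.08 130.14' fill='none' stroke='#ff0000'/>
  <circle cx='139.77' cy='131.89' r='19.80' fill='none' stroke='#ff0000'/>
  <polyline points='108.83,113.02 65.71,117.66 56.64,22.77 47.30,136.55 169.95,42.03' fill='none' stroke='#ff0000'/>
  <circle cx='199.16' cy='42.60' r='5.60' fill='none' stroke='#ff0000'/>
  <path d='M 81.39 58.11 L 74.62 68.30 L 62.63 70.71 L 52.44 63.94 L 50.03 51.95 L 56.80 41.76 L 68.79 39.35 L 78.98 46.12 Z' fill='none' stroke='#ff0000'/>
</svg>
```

1 u = 1 mm; y_m = 157.69 − y.

[1] `<path>` cubic bezier, #ff0000→cut S832 F1544: (176.59,127.04) → (159.19,116.27) → (99.82,79.31) → (39.89,39.20) → (20.80,18.96)

[2] `<path>` open polyline, #ff0000→cut S832 F1544: (78.58,20.00) → (105.27,64.30) → (187.24,136.24) → (166.08,27.55)

[3] `<circle>` circle, #ff0000→cut S832 F1544: (159.57,25.80) → (153.77,39.80) → (139.77,45.60) → (125.77,39.80) → (119.97,25.80) → (125.77,11.80) → (139.77,6.00) → (153.77,11.80) → (159.57,25.80) (closed)

[4] `<polyline>` open polyline, #ff0000→cut S832 F1544: (108.83,44.67) → (65.71,40.03) → (56.64,134.92) → (47.30,21.14) → (169.95,115.66)

[5] `<circle>` circle, #ff0000→cut S832 F1544: (204.76,115.09) → (203.12,119.05) → (199.16,120.69) → (195.20,119.05) → (193.56,115.09) → (195.20,111.13) → (199.16,109.49) → (203.12,111.13) → (204.76,115.09) (closed)

[6] `<path>` regular polygon, #ff0000→cut S832 F1544: (81.39,99.58) → (74.62,89.39) → (62.63,86.98) → (52.44,93.75) → (50.03,105.74) → (56.80,115.93) → (68.79,118.34) → (78.98,111.57) → (81.39,99.58) (closed)

; LightBurn 1.7.01
; GRBL device profile, absolute coords
G21
G90
G00 X176.59 Y127.04
M3 S832
G1 X159.19 Y116.27 F1544
G1 X99.82 Y79.31 F1544
G1 X39.89 Y39.20 F1544
G1 X20.80 Y18.96 F1544
M5
G00 X78.58 Y20.00
M3 S832
G1 X105.27 Y64.30 F1544
G1 X187.24 Y136.24 F1544
G1 X166.08 Y27.55 F1544
M5
G00 X159.57 Y25.80
M3 S832
G1 X153.77 Y39.80 F1544
G1 X139.77 Y45.60 F1544
G1 X125.77 Y39.80 F1544
G1 X119.97 Y25.80 F1544
G1 X125.77 Y11.80 F1544
G1 X139.77 Y6.00 F1544
G1 X153.77 Y11.80 F1544
G1 X159.57 Y25.80 F1544
M5
G00 X108.83 Y44.67
M3 S832
G1 X65.71 Y40.03 F1544
G1 X56.64 Y134.92 F1544
G1 X47.30 Y21.14 F1544
G1 X169.95 Y115.66 F1544
M5
G00 X204.76 Y115.09
M3 S832
G1 X203.12 Y119.05 F1544
G1 X199.16 Y120.69 F1544
G1 X195.20 Y119.05 F1544
G1 X193.56 Y115.09 F1544
G1 X195.20 Y111.13 F1544
G1 X199.16 Y109.49 F1544
G1 X203.12 Y111.13 F1544
G1 X204.76 Y115.09 F1544
M5
G00 X81.39 Y99.58
M3 S832
G1 X74.62 Y89.39 F1544
G1 X62.63 Y86.98 F1544
G1 X52.44 Y93.75 F1544
G1 X50.03 Y105.74 F1544
G1 X56.80 Y115.93 F1544
G1 X68.79 Y118.34 F1544
G1 X78.98 Y111.57 F1544
G1 X81.39 Y99.58 F1544
M5
G00 X0.00 Y0.00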